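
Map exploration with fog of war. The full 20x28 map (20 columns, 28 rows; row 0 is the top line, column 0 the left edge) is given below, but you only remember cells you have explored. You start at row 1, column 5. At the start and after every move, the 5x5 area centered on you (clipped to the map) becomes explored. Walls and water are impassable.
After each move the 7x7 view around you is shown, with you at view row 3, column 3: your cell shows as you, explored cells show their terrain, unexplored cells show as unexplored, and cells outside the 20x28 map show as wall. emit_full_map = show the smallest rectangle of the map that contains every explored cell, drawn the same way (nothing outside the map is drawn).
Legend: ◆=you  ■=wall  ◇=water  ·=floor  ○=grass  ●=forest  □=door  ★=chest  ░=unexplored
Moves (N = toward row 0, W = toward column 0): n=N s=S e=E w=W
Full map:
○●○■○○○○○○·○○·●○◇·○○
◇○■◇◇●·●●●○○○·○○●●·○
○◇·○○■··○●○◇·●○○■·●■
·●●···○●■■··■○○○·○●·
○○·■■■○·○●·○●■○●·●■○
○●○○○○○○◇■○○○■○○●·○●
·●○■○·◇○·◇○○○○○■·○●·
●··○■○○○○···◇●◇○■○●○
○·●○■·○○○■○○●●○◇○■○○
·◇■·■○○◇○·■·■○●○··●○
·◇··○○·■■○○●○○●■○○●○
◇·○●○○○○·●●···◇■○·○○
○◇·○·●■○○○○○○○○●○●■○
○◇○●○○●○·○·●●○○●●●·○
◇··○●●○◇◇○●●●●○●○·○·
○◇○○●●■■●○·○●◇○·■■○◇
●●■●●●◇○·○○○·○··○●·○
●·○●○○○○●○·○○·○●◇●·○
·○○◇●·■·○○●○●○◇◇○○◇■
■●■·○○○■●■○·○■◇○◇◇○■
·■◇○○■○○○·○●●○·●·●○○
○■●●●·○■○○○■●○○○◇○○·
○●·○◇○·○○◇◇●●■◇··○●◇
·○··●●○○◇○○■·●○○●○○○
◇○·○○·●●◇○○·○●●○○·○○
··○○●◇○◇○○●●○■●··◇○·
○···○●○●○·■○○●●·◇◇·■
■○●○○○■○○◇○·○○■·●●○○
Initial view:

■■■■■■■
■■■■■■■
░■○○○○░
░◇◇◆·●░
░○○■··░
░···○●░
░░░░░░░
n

■■■■■■■
■■■■■■■
■■■■■■■
░■○◆○○░
░◇◇●·●░
░○○■··░
░···○●░

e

■■■■■■■
■■■■■■■
■■■■■■■
■○○◆○○░
◇◇●·●●░
○○■··○░
···○●░░

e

■■■■■■■
■■■■■■■
■■■■■■■
○○○◆○○░
◇●·●●●░
○■··○●░
··○●░░░

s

■■■■■■■
■■■■■■■
○○○○○○░
◇●·◆●●░
○■··○●░
··○●■■░
░░░░░░░

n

■■■■■■■
■■■■■■■
■■■■■■■
○○○◆○○░
◇●·●●●░
○■··○●░
··○●■■░

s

■■■■■■■
■■■■■■■
○○○○○○░
◇●·◆●●░
○■··○●░
··○●■■░
░░░░░░░

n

■■■■■■■
■■■■■■■
■■■■■■■
○○○◆○○░
◇●·●●●░
○■··○●░
··○●■■░

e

■■■■■■■
■■■■■■■
■■■■■■■
○○○◆○·░
●·●●●○░
■··○●○░
·○●■■░░

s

■■■■■■■
■■■■■■■
○○○○○·░
●·●◆●○░
■··○●○░
·○●■■·░
░░░░░░░

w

■■■■■■■
■■■■■■■
○○○○○○·
◇●·◆●●○
○■··○●○
··○●■■·
░░░░░░░

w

■■■■■■■
■■■■■■■
■○○○○○○
◇◇●◆●●●
○○■··○●
···○●■■
░░░░░░░

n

■■■■■■■
■■■■■■■
■■■■■■■
■○○◆○○○
◇◇●·●●●
○○■··○●
···○●■■

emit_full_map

■○○◆○○○·
◇◇●·●●●○
○○■··○●○
···○●■■·

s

■■■■■■■
■■■■■■■
■○○○○○○
◇◇●◆●●●
○○■··○●
···○●■■
░░░░░░░

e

■■■■■■■
■■■■■■■
○○○○○○·
◇●·◆●●○
○■··○●○
··○●■■·
░░░░░░░

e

■■■■■■■
■■■■■■■
○○○○○·░
●·●◆●○░
■··○●○░
·○●■■·░
░░░░░░░

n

■■■■■■■
■■■■■■■
■■■■■■■
○○○◆○·░
●·●●●○░
■··○●○░
·○●■■·░


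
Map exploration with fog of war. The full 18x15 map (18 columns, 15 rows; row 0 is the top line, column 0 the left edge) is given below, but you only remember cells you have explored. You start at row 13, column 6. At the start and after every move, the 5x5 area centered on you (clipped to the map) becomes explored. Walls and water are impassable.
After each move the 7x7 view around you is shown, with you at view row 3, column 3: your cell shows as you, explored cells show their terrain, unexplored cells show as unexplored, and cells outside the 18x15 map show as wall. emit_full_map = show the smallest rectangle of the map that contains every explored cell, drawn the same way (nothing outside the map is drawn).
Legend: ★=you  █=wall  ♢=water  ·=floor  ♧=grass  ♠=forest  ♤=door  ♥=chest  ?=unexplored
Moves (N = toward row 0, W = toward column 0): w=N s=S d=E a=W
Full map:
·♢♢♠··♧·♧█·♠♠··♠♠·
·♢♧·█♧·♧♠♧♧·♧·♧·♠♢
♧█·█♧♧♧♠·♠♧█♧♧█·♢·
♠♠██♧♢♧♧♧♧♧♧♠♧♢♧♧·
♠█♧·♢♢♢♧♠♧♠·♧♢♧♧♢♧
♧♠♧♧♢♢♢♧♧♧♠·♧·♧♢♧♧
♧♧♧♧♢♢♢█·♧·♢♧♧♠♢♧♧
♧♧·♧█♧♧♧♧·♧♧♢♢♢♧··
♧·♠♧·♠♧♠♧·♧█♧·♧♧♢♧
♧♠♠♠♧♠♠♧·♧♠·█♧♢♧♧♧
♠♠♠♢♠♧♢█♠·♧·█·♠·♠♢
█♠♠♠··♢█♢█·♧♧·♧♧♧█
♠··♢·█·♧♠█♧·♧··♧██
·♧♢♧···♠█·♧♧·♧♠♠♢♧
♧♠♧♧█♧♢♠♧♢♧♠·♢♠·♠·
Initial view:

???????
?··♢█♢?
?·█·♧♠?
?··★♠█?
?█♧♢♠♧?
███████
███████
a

???????
?♠··♢█♢
?♢·█·♧♠
?♧·★·♠█
?♧█♧♢♠♧
███████
███████

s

?♠··♢█♢
?♢·█·♧♠
?♧···♠█
?♧█★♢♠♧
███████
███████
███████

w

???????
?♠··♢█♢
?♢·█·♧♠
?♧·★·♠█
?♧█♧♢♠♧
███████
███████

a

???????
?♠♠··♢█
?·♢·█·♧
?♢♧★··♠
?♧♧█♧♢♠
███████
███████

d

???????
♠♠··♢█♢
·♢·█·♧♠
♢♧·★·♠█
♧♧█♧♢♠♧
███████
███████

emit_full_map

♠♠··♢█♢
·♢·█·♧♠
♢♧·★·♠█
♧♧█♧♢♠♧

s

♠♠··♢█♢
·♢·█·♧♠
♢♧···♠█
♧♧█★♢♠♧
███████
███████
███████

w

???????
♠♠··♢█♢
·♢·█·♧♠
♢♧·★·♠█
♧♧█♧♢♠♧
███████
███████

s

♠♠··♢█♢
·♢·█·♧♠
♢♧···♠█
♧♧█★♢♠♧
███████
███████
███████


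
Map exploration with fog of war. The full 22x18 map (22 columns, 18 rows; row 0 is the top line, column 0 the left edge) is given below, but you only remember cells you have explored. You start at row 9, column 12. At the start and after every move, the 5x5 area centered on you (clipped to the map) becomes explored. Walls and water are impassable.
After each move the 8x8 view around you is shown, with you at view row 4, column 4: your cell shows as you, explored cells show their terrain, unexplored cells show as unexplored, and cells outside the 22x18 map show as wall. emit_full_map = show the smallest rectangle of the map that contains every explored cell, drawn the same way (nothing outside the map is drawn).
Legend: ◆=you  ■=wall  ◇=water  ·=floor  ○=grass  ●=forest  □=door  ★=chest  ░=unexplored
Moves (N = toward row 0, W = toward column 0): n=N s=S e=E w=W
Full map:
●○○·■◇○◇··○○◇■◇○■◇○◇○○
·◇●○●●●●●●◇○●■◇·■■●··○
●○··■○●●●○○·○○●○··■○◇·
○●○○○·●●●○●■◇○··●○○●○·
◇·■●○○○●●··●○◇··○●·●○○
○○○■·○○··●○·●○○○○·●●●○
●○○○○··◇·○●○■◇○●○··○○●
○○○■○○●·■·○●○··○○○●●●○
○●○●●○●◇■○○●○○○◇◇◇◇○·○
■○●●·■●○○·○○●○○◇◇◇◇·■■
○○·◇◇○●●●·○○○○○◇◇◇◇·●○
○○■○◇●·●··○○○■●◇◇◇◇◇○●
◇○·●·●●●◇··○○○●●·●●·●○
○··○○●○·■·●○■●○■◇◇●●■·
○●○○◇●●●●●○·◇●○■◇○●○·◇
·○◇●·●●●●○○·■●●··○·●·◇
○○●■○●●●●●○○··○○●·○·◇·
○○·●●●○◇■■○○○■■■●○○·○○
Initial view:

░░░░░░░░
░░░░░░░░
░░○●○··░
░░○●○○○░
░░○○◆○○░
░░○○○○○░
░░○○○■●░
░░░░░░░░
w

░░░░░░░░
░░░░░░░░
░░·○●○··
░░○○●○○○
░░·○◆●○○
░░·○○○○○
░░·○○○■●
░░░░░░░░

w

░░░░░░░░
░░░░░░░░
░░■·○●○·
░░■○○●○○
░░○·◆○●○
░░●·○○○○
░░··○○○■
░░░░░░░░

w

░░░░░░░░
░░░░░░░░
░░·■·○●○
░░◇■○○●○
░░○○◆○○●
░░●●·○○○
░░●··○○○
░░░░░░░░

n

░░░░░░░░
░░░░░░░░
░░◇·○●○░
░░·■·○●○
░░◇■◆○●○
░░○○·○○●
░░●●·○○○
░░●··○○○

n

░░░░░░░░
░░░░░░░░
░░··●○·░
░░◇·○●○░
░░·■◆○●○
░░◇■○○●○
░░○○·○○●
░░●●·○○○

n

░░░░░░░░
░░░░░░░░
░░●●··●░
░░··●○·░
░░◇·◆●○░
░░·■·○●○
░░◇■○○●○
░░○○·○○●

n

░░░░░░░░
░░░░░░░░
░░●●○●■░
░░●●··●░
░░··◆○·░
░░◇·○●○░
░░·■·○●○
░░◇■○○●○

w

░░░░░░░░
░░░░░░░░
░░●●●○●■
░░○●●··●
░░○·◆●○·
░░·◇·○●○
░░●·■·○●
░░░◇■○○●

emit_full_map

●●●○●■░░░
○●●··●░░░
○·◆●○·░░░
·◇·○●○░░░
●·■·○●○··
░◇■○○●○○○
░○○·○○●○○
░●●·○○○○○
░●··○○○■●

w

░░░░░░░░
░░░░░░░░
░░·●●●○●
░░○○●●··
░░○○◆·●○
░░··◇·○●
░░○●·■·○
░░░░◇■○○

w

░░░░░░░░
░░░░░░░░
░░○·●●●○
░░○○○●●·
░░·○◆··●
░░○··◇·○
░░○○●·■·
░░░░░◇■○

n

░░░░░░░░
░░░░░░░░
░░■○●●●░
░░○·●●●○
░░○○◆●●·
░░·○○··●
░░○··◇·○
░░○○●·■·

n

■■■■■■■■
░░░░░░░░
░░●●●●●░
░░■○●●●░
░░○·◆●●○
░░○○○●●·
░░·○○··●
░░○··◇·○

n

■■■■■■■■
■■■■■■■■
░░■◇○◇·░
░░●●●●●░
░░■○◆●●░
░░○·●●●○
░░○○○●●·
░░·○○··●

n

■■■■■■■■
■■■■■■■■
■■■■■■■■
░░■◇○◇·░
░░●●◆●●░
░░■○●●●░
░░○·●●●○
░░○○○●●·

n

■■■■■■■■
■■■■■■■■
■■■■■■■■
■■■■■■■■
░░■◇◆◇·░
░░●●●●●░
░░■○●●●░
░░○·●●●○

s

■■■■■■■■
■■■■■■■■
■■■■■■■■
░░■◇○◇·░
░░●●◆●●░
░░■○●●●░
░░○·●●●○
░░○○○●●·

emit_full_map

■◇○◇·░░░░░░
●●◆●●░░░░░░
■○●●●░░░░░░
○·●●●○●■░░░
○○○●●··●░░░
·○○··●○·░░░
○··◇·○●○░░░
○○●·■·○●○··
░░░◇■○○●○○○
░░░○○·○○●○○
░░░●●·○○○○○
░░░●··○○○■●

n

■■■■■■■■
■■■■■■■■
■■■■■■■■
■■■■■■■■
░░■◇◆◇·░
░░●●●●●░
░░■○●●●░
░░○·●●●○


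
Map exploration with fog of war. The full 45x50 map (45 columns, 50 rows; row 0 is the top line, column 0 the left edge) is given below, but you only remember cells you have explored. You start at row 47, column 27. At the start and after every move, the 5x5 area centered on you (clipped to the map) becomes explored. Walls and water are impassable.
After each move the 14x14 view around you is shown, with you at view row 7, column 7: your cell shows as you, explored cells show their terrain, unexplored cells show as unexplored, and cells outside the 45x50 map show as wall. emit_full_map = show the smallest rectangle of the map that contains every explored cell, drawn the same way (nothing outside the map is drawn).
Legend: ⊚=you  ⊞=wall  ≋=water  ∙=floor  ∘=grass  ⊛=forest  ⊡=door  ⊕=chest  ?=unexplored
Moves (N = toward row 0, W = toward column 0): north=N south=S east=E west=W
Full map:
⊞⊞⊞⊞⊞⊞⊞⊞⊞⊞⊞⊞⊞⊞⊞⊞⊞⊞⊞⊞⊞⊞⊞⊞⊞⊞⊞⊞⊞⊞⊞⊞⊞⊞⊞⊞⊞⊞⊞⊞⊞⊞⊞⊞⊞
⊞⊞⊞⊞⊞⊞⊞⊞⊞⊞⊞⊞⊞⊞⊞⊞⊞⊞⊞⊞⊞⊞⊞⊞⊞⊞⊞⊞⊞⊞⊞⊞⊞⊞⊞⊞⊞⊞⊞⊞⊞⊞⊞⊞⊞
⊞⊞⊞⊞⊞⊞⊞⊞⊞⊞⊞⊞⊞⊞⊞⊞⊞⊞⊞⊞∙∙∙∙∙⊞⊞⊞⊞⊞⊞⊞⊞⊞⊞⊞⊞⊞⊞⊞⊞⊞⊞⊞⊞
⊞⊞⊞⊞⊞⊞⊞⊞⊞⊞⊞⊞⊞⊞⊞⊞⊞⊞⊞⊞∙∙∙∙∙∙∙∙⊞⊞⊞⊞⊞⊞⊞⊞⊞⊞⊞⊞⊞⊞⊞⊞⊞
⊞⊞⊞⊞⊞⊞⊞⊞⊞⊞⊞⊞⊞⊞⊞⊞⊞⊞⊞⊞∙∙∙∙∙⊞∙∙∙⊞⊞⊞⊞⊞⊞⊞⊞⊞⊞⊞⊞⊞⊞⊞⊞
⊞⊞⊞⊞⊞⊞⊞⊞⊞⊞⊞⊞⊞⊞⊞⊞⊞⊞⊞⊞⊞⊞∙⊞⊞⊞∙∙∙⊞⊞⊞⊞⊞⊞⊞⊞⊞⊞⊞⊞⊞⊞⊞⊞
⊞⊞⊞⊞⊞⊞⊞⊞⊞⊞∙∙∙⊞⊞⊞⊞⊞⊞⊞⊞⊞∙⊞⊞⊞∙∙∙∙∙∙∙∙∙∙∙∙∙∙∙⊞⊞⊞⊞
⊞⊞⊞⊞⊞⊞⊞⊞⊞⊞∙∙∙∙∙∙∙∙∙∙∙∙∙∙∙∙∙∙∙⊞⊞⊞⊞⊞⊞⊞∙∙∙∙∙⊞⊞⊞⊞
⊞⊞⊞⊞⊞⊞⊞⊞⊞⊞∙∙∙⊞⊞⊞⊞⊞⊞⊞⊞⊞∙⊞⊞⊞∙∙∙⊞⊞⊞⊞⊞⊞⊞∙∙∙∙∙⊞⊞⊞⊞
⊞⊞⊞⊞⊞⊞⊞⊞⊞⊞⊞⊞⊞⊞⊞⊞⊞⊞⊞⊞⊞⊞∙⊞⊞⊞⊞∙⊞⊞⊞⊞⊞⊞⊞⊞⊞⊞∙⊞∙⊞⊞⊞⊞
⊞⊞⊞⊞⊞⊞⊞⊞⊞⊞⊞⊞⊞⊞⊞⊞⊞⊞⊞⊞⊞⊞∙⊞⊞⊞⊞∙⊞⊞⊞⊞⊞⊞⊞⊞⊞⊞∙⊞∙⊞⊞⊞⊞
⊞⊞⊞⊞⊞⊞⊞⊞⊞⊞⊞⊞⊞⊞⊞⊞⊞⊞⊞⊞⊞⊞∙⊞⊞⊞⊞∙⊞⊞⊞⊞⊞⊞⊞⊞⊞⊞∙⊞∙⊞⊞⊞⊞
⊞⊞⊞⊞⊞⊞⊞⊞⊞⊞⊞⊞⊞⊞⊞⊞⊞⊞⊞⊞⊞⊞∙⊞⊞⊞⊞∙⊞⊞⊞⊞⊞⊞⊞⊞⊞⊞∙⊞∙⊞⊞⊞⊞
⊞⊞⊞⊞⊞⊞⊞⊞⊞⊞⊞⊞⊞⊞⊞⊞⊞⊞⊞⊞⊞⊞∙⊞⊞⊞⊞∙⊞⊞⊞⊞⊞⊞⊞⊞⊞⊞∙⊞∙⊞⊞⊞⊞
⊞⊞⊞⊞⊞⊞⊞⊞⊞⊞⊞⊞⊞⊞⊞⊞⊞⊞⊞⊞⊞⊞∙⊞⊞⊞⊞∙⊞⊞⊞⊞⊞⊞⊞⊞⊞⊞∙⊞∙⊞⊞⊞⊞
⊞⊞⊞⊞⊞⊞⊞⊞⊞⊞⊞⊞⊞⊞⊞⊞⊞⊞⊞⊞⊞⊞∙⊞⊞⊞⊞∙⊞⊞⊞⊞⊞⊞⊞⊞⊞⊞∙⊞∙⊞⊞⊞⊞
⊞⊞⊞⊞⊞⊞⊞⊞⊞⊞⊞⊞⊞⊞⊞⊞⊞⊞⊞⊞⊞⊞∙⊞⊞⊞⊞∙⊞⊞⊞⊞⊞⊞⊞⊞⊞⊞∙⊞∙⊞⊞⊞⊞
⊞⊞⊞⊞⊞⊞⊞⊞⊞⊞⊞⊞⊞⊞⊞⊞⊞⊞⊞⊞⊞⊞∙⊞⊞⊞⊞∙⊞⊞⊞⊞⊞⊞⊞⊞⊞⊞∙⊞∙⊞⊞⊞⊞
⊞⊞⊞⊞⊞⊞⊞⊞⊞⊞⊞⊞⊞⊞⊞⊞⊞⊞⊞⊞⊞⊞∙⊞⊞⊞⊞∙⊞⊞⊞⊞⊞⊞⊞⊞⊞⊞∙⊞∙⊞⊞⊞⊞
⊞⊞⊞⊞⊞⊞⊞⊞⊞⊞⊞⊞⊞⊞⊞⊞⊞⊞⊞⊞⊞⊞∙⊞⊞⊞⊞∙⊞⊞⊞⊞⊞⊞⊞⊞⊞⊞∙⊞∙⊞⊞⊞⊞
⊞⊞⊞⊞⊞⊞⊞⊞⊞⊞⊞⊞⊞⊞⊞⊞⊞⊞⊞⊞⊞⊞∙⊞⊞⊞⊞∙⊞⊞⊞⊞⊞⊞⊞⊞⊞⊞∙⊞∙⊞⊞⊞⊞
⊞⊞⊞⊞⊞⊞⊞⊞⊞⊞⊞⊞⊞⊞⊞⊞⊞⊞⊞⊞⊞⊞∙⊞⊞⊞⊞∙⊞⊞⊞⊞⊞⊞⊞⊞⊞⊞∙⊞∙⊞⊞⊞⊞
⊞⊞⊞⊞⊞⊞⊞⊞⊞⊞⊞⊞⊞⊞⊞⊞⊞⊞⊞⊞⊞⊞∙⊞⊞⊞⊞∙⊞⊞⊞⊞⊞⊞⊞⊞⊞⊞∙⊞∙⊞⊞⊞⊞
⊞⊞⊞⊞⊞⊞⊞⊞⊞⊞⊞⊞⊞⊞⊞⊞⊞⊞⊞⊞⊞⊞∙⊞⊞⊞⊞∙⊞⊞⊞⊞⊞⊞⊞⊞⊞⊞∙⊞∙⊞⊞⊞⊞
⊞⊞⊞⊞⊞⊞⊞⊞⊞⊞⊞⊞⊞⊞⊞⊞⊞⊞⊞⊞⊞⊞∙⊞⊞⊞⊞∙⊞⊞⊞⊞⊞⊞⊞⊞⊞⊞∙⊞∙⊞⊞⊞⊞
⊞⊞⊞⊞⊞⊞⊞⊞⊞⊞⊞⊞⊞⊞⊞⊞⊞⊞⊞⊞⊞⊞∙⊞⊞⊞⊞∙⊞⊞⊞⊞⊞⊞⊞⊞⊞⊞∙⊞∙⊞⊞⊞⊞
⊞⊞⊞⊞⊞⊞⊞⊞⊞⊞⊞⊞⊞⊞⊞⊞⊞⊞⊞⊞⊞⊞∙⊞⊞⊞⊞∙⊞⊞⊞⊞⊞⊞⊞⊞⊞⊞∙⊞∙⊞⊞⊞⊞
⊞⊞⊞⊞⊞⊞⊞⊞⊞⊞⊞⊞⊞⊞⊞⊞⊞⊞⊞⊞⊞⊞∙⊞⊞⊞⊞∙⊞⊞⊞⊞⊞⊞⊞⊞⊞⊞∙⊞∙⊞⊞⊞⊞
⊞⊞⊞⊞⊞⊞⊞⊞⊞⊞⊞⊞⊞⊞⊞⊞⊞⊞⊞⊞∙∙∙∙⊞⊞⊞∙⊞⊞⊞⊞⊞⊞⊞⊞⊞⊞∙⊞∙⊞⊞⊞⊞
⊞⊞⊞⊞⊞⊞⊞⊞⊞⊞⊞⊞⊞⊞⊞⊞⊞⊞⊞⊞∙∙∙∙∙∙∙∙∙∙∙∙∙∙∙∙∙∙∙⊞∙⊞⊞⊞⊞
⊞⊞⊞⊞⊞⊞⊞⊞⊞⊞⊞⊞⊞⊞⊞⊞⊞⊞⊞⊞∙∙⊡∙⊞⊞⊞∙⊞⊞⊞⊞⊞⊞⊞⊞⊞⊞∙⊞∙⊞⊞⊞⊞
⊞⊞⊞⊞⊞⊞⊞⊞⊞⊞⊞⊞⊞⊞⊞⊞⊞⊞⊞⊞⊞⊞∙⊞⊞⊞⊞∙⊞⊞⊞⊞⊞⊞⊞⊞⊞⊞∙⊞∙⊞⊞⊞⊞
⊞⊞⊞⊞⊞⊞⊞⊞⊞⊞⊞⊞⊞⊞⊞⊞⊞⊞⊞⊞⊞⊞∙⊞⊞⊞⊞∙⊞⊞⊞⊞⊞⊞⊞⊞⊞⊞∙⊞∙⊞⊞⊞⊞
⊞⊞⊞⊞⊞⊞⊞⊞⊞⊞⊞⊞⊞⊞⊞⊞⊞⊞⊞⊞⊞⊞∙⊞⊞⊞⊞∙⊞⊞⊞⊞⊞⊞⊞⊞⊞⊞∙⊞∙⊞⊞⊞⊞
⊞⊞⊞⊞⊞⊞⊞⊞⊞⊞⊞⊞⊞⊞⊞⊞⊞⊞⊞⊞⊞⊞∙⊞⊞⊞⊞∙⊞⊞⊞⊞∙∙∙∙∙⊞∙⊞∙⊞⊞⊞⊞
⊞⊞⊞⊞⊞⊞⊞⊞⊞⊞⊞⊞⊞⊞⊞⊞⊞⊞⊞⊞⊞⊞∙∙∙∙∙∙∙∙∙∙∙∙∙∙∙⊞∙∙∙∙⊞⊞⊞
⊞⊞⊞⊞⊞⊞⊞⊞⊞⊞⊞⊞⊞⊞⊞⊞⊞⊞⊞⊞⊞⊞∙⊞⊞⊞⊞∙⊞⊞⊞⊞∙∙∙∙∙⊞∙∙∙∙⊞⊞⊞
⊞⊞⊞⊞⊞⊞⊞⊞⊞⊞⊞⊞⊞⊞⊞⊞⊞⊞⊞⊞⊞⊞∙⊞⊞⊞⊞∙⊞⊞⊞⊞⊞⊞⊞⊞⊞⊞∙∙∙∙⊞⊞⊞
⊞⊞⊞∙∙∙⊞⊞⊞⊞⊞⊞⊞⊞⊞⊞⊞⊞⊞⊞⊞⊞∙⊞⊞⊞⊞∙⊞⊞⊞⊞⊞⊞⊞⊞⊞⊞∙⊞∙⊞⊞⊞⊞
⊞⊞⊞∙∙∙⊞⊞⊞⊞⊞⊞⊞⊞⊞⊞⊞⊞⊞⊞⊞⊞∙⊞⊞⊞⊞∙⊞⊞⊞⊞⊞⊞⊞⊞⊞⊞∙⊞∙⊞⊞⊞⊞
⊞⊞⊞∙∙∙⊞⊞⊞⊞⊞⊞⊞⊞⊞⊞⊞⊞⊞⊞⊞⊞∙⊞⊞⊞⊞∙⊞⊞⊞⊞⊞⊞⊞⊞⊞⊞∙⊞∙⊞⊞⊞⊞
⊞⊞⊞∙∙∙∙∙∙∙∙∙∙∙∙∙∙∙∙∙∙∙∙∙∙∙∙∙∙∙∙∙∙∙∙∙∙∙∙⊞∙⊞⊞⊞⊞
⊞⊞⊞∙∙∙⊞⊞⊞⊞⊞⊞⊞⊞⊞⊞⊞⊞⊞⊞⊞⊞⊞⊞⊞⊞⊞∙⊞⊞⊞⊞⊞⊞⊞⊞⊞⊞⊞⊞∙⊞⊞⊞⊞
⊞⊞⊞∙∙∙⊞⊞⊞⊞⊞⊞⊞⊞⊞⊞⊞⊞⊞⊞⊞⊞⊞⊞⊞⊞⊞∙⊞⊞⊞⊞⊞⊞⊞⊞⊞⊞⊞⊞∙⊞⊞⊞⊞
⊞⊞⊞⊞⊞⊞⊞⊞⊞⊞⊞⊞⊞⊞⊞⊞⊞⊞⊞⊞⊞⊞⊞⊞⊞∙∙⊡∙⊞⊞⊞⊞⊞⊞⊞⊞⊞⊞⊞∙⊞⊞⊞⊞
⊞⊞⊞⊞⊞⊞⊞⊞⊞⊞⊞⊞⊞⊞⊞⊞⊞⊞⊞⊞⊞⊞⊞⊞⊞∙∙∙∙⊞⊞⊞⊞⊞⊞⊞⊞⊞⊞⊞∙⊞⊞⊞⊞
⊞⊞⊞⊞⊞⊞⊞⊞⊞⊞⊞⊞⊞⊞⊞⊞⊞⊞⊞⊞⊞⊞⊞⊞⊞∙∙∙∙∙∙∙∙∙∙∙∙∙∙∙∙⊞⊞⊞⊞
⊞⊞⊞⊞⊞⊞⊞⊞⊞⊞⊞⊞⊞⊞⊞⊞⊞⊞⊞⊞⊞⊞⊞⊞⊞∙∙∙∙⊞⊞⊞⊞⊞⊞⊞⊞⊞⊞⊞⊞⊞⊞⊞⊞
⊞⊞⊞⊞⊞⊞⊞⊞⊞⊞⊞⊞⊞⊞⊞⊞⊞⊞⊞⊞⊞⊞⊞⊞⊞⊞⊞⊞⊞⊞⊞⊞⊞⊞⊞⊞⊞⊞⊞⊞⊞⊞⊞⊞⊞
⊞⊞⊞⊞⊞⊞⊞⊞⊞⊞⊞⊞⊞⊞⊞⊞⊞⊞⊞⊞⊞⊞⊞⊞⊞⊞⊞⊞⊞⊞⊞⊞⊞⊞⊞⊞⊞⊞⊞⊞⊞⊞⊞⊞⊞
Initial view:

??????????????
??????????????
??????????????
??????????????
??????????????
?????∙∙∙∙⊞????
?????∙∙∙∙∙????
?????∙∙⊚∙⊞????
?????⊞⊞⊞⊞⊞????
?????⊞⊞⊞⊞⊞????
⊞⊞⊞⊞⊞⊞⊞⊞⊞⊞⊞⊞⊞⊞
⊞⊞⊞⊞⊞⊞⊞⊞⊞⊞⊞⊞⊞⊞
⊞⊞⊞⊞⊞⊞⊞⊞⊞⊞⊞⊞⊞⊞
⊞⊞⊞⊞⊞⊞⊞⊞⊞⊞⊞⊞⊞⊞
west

??????????????
??????????????
??????????????
??????????????
??????????????
?????⊞∙∙∙∙⊞???
?????⊞∙∙∙∙∙???
?????⊞∙⊚∙∙⊞???
?????⊞⊞⊞⊞⊞⊞???
?????⊞⊞⊞⊞⊞⊞???
⊞⊞⊞⊞⊞⊞⊞⊞⊞⊞⊞⊞⊞⊞
⊞⊞⊞⊞⊞⊞⊞⊞⊞⊞⊞⊞⊞⊞
⊞⊞⊞⊞⊞⊞⊞⊞⊞⊞⊞⊞⊞⊞
⊞⊞⊞⊞⊞⊞⊞⊞⊞⊞⊞⊞⊞⊞

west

??????????????
??????????????
??????????????
??????????????
??????????????
?????⊞⊞∙∙∙∙⊞??
?????⊞⊞∙∙∙∙∙??
?????⊞⊞⊚∙∙∙⊞??
?????⊞⊞⊞⊞⊞⊞⊞??
?????⊞⊞⊞⊞⊞⊞⊞??
⊞⊞⊞⊞⊞⊞⊞⊞⊞⊞⊞⊞⊞⊞
⊞⊞⊞⊞⊞⊞⊞⊞⊞⊞⊞⊞⊞⊞
⊞⊞⊞⊞⊞⊞⊞⊞⊞⊞⊞⊞⊞⊞
⊞⊞⊞⊞⊞⊞⊞⊞⊞⊞⊞⊞⊞⊞

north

??????????????
??????????????
??????????????
??????????????
??????????????
?????⊞⊞∙∙⊡????
?????⊞⊞∙∙∙∙⊞??
?????⊞⊞⊚∙∙∙∙??
?????⊞⊞∙∙∙∙⊞??
?????⊞⊞⊞⊞⊞⊞⊞??
?????⊞⊞⊞⊞⊞⊞⊞??
⊞⊞⊞⊞⊞⊞⊞⊞⊞⊞⊞⊞⊞⊞
⊞⊞⊞⊞⊞⊞⊞⊞⊞⊞⊞⊞⊞⊞
⊞⊞⊞⊞⊞⊞⊞⊞⊞⊞⊞⊞⊞⊞

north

??????????????
??????????????
??????????????
??????????????
??????????????
?????⊞⊞⊞⊞∙????
?????⊞⊞∙∙⊡????
?????⊞⊞⊚∙∙∙⊞??
?????⊞⊞∙∙∙∙∙??
?????⊞⊞∙∙∙∙⊞??
?????⊞⊞⊞⊞⊞⊞⊞??
?????⊞⊞⊞⊞⊞⊞⊞??
⊞⊞⊞⊞⊞⊞⊞⊞⊞⊞⊞⊞⊞⊞
⊞⊞⊞⊞⊞⊞⊞⊞⊞⊞⊞⊞⊞⊞

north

??????????????
??????????????
??????????????
??????????????
??????????????
?????⊞⊞⊞⊞∙????
?????⊞⊞⊞⊞∙????
?????⊞⊞⊚∙⊡????
?????⊞⊞∙∙∙∙⊞??
?????⊞⊞∙∙∙∙∙??
?????⊞⊞∙∙∙∙⊞??
?????⊞⊞⊞⊞⊞⊞⊞??
?????⊞⊞⊞⊞⊞⊞⊞??
⊞⊞⊞⊞⊞⊞⊞⊞⊞⊞⊞⊞⊞⊞

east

??????????????
??????????????
??????????????
??????????????
??????????????
????⊞⊞⊞⊞∙⊞????
????⊞⊞⊞⊞∙⊞????
????⊞⊞∙⊚⊡∙????
????⊞⊞∙∙∙∙⊞???
????⊞⊞∙∙∙∙∙???
????⊞⊞∙∙∙∙⊞???
????⊞⊞⊞⊞⊞⊞⊞???
????⊞⊞⊞⊞⊞⊞⊞???
⊞⊞⊞⊞⊞⊞⊞⊞⊞⊞⊞⊞⊞⊞

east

??????????????
??????????????
??????????????
??????????????
??????????????
???⊞⊞⊞⊞∙⊞⊞????
???⊞⊞⊞⊞∙⊞⊞????
???⊞⊞∙∙⊚∙⊞????
???⊞⊞∙∙∙∙⊞????
???⊞⊞∙∙∙∙∙????
???⊞⊞∙∙∙∙⊞????
???⊞⊞⊞⊞⊞⊞⊞????
???⊞⊞⊞⊞⊞⊞⊞????
⊞⊞⊞⊞⊞⊞⊞⊞⊞⊞⊞⊞⊞⊞

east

??????????????
??????????????
??????????????
??????????????
??????????????
??⊞⊞⊞⊞∙⊞⊞⊞????
??⊞⊞⊞⊞∙⊞⊞⊞????
??⊞⊞∙∙⊡⊚⊞⊞????
??⊞⊞∙∙∙∙⊞⊞????
??⊞⊞∙∙∙∙∙∙????
??⊞⊞∙∙∙∙⊞?????
??⊞⊞⊞⊞⊞⊞⊞?????
??⊞⊞⊞⊞⊞⊞⊞?????
⊞⊞⊞⊞⊞⊞⊞⊞⊞⊞⊞⊞⊞⊞

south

??????????????
??????????????
??????????????
??????????????
??⊞⊞⊞⊞∙⊞⊞⊞????
??⊞⊞⊞⊞∙⊞⊞⊞????
??⊞⊞∙∙⊡∙⊞⊞????
??⊞⊞∙∙∙⊚⊞⊞????
??⊞⊞∙∙∙∙∙∙????
??⊞⊞∙∙∙∙⊞⊞????
??⊞⊞⊞⊞⊞⊞⊞?????
??⊞⊞⊞⊞⊞⊞⊞?????
⊞⊞⊞⊞⊞⊞⊞⊞⊞⊞⊞⊞⊞⊞
⊞⊞⊞⊞⊞⊞⊞⊞⊞⊞⊞⊞⊞⊞

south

??????????????
??????????????
??????????????
??⊞⊞⊞⊞∙⊞⊞⊞????
??⊞⊞⊞⊞∙⊞⊞⊞????
??⊞⊞∙∙⊡∙⊞⊞????
??⊞⊞∙∙∙∙⊞⊞????
??⊞⊞∙∙∙⊚∙∙????
??⊞⊞∙∙∙∙⊞⊞????
??⊞⊞⊞⊞⊞⊞⊞⊞????
??⊞⊞⊞⊞⊞⊞⊞?????
⊞⊞⊞⊞⊞⊞⊞⊞⊞⊞⊞⊞⊞⊞
⊞⊞⊞⊞⊞⊞⊞⊞⊞⊞⊞⊞⊞⊞
⊞⊞⊞⊞⊞⊞⊞⊞⊞⊞⊞⊞⊞⊞

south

??????????????
??????????????
??⊞⊞⊞⊞∙⊞⊞⊞????
??⊞⊞⊞⊞∙⊞⊞⊞????
??⊞⊞∙∙⊡∙⊞⊞????
??⊞⊞∙∙∙∙⊞⊞????
??⊞⊞∙∙∙∙∙∙????
??⊞⊞∙∙∙⊚⊞⊞????
??⊞⊞⊞⊞⊞⊞⊞⊞????
??⊞⊞⊞⊞⊞⊞⊞⊞????
⊞⊞⊞⊞⊞⊞⊞⊞⊞⊞⊞⊞⊞⊞
⊞⊞⊞⊞⊞⊞⊞⊞⊞⊞⊞⊞⊞⊞
⊞⊞⊞⊞⊞⊞⊞⊞⊞⊞⊞⊞⊞⊞
⊞⊞⊞⊞⊞⊞⊞⊞⊞⊞⊞⊞⊞⊞

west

??????????????
??????????????
???⊞⊞⊞⊞∙⊞⊞⊞???
???⊞⊞⊞⊞∙⊞⊞⊞???
???⊞⊞∙∙⊡∙⊞⊞???
???⊞⊞∙∙∙∙⊞⊞???
???⊞⊞∙∙∙∙∙∙???
???⊞⊞∙∙⊚∙⊞⊞???
???⊞⊞⊞⊞⊞⊞⊞⊞???
???⊞⊞⊞⊞⊞⊞⊞⊞???
⊞⊞⊞⊞⊞⊞⊞⊞⊞⊞⊞⊞⊞⊞
⊞⊞⊞⊞⊞⊞⊞⊞⊞⊞⊞⊞⊞⊞
⊞⊞⊞⊞⊞⊞⊞⊞⊞⊞⊞⊞⊞⊞
⊞⊞⊞⊞⊞⊞⊞⊞⊞⊞⊞⊞⊞⊞

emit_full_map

⊞⊞⊞⊞∙⊞⊞⊞
⊞⊞⊞⊞∙⊞⊞⊞
⊞⊞∙∙⊡∙⊞⊞
⊞⊞∙∙∙∙⊞⊞
⊞⊞∙∙∙∙∙∙
⊞⊞∙∙⊚∙⊞⊞
⊞⊞⊞⊞⊞⊞⊞⊞
⊞⊞⊞⊞⊞⊞⊞⊞

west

??????????????
??????????????
????⊞⊞⊞⊞∙⊞⊞⊞??
????⊞⊞⊞⊞∙⊞⊞⊞??
????⊞⊞∙∙⊡∙⊞⊞??
????⊞⊞∙∙∙∙⊞⊞??
????⊞⊞∙∙∙∙∙∙??
????⊞⊞∙⊚∙∙⊞⊞??
????⊞⊞⊞⊞⊞⊞⊞⊞??
????⊞⊞⊞⊞⊞⊞⊞⊞??
⊞⊞⊞⊞⊞⊞⊞⊞⊞⊞⊞⊞⊞⊞
⊞⊞⊞⊞⊞⊞⊞⊞⊞⊞⊞⊞⊞⊞
⊞⊞⊞⊞⊞⊞⊞⊞⊞⊞⊞⊞⊞⊞
⊞⊞⊞⊞⊞⊞⊞⊞⊞⊞⊞⊞⊞⊞

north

??????????????
??????????????
??????????????
????⊞⊞⊞⊞∙⊞⊞⊞??
????⊞⊞⊞⊞∙⊞⊞⊞??
????⊞⊞∙∙⊡∙⊞⊞??
????⊞⊞∙∙∙∙⊞⊞??
????⊞⊞∙⊚∙∙∙∙??
????⊞⊞∙∙∙∙⊞⊞??
????⊞⊞⊞⊞⊞⊞⊞⊞??
????⊞⊞⊞⊞⊞⊞⊞⊞??
⊞⊞⊞⊞⊞⊞⊞⊞⊞⊞⊞⊞⊞⊞
⊞⊞⊞⊞⊞⊞⊞⊞⊞⊞⊞⊞⊞⊞
⊞⊞⊞⊞⊞⊞⊞⊞⊞⊞⊞⊞⊞⊞

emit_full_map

⊞⊞⊞⊞∙⊞⊞⊞
⊞⊞⊞⊞∙⊞⊞⊞
⊞⊞∙∙⊡∙⊞⊞
⊞⊞∙∙∙∙⊞⊞
⊞⊞∙⊚∙∙∙∙
⊞⊞∙∙∙∙⊞⊞
⊞⊞⊞⊞⊞⊞⊞⊞
⊞⊞⊞⊞⊞⊞⊞⊞


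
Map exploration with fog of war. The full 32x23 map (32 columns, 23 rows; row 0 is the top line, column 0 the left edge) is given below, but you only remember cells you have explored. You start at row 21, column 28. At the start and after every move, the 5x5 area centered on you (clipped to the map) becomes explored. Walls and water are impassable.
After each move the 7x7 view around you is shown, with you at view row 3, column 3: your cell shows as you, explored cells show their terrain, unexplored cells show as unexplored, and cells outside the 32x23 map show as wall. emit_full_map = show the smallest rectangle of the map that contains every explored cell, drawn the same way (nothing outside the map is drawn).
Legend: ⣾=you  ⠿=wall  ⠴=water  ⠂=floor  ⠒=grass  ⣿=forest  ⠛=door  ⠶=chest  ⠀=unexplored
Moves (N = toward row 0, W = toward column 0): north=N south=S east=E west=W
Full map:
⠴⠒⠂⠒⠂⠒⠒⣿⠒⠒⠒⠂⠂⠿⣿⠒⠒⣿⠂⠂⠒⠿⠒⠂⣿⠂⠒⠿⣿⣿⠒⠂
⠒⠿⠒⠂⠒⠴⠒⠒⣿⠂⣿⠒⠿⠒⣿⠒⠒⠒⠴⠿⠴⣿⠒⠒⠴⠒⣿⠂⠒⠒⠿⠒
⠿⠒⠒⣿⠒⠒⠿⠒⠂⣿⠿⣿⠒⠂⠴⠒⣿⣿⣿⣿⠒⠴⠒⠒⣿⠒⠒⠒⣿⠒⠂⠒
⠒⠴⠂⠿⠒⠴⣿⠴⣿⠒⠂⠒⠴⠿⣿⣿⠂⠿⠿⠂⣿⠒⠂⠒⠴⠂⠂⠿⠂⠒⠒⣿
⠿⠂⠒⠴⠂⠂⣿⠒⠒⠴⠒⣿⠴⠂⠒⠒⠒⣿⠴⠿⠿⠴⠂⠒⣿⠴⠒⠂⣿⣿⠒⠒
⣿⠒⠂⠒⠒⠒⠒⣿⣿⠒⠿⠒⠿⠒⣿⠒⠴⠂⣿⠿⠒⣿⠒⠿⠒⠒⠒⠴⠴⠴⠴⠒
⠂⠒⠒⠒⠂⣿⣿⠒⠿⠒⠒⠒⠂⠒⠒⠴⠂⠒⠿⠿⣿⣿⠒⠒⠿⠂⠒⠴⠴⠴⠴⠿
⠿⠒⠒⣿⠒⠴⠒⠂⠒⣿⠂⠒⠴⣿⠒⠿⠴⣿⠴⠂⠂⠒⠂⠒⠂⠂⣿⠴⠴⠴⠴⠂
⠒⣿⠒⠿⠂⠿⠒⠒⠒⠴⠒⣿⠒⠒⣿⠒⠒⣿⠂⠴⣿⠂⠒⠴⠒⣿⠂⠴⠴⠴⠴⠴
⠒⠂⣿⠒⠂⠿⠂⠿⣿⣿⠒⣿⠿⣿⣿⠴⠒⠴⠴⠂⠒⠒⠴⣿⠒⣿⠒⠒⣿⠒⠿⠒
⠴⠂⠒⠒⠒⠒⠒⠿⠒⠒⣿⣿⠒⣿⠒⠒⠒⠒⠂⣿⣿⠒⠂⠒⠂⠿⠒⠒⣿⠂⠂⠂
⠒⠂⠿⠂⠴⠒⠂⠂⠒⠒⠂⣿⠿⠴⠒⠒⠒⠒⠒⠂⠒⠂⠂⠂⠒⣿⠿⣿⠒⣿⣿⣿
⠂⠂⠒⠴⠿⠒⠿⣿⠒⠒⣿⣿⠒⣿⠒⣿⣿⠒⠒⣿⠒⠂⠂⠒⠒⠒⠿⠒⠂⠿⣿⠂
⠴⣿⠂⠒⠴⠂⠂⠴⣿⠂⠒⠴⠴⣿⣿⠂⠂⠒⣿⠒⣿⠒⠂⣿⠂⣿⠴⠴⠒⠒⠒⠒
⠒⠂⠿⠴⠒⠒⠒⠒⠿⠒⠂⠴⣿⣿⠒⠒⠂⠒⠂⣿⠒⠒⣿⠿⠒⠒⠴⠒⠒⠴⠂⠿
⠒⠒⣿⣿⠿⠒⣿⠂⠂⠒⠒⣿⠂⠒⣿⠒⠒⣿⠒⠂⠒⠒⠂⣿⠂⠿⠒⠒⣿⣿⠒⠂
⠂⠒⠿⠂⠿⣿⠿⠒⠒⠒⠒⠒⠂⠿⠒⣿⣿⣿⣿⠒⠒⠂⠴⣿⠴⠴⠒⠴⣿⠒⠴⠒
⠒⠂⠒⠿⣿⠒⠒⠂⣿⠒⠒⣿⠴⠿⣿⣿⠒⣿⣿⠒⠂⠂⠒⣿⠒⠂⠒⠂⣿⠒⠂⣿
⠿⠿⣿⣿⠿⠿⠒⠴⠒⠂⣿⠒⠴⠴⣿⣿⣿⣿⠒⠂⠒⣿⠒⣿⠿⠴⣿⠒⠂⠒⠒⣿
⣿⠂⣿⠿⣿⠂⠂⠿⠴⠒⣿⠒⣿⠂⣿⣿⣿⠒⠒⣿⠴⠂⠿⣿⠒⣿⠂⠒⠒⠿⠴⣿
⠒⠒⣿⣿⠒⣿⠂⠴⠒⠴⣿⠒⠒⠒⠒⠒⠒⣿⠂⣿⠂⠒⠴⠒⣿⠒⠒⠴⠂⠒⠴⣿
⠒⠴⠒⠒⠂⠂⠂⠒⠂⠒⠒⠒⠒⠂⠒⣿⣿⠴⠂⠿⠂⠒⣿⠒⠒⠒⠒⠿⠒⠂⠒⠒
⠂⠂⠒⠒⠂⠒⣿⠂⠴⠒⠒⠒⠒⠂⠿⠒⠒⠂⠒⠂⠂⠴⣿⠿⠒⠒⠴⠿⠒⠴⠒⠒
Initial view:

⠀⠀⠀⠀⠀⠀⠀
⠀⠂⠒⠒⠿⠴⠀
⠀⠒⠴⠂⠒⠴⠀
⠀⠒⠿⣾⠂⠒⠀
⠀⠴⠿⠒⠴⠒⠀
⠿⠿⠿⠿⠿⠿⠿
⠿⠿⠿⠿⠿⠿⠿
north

⠀⠀⠀⠀⠀⠀⠀
⠀⣿⠒⠂⠒⠒⠀
⠀⠂⠒⠒⠿⠴⠀
⠀⠒⠴⣾⠒⠴⠀
⠀⠒⠿⠒⠂⠒⠀
⠀⠴⠿⠒⠴⠒⠀
⠿⠿⠿⠿⠿⠿⠿

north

⠀⠀⠀⠀⠀⠀⠀
⠀⠒⠂⣿⠒⠂⠀
⠀⣿⠒⠂⠒⠒⠀
⠀⠂⠒⣾⠿⠴⠀
⠀⠒⠴⠂⠒⠴⠀
⠀⠒⠿⠒⠂⠒⠀
⠀⠴⠿⠒⠴⠒⠀

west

⠀⠀⠀⠀⠀⠀⠀
⠀⠂⠒⠂⣿⠒⠂
⠀⠴⣿⠒⠂⠒⠒
⠀⣿⠂⣾⠒⠿⠴
⠀⠒⠒⠴⠂⠒⠴
⠀⠒⠒⠿⠒⠂⠒
⠀⠀⠴⠿⠒⠴⠒

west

⠀⠀⠀⠀⠀⠀⠀
⠀⠒⠂⠒⠂⣿⠒
⠀⠿⠴⣿⠒⠂⠒
⠀⠒⣿⣾⠒⠒⠿
⠀⣿⠒⠒⠴⠂⠒
⠀⠒⠒⠒⠿⠒⠂
⠀⠀⠀⠴⠿⠒⠴

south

⠀⠒⠂⠒⠂⣿⠒
⠀⠿⠴⣿⠒⠂⠒
⠀⠒⣿⠂⠒⠒⠿
⠀⣿⠒⣾⠴⠂⠒
⠀⠒⠒⠒⠿⠒⠂
⠀⠒⠒⠴⠿⠒⠴
⠿⠿⠿⠿⠿⠿⠿

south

⠀⠿⠴⣿⠒⠂⠒
⠀⠒⣿⠂⠒⠒⠿
⠀⣿⠒⠒⠴⠂⠒
⠀⠒⠒⣾⠿⠒⠂
⠀⠒⠒⠴⠿⠒⠴
⠿⠿⠿⠿⠿⠿⠿
⠿⠿⠿⠿⠿⠿⠿

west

⠀⠀⠿⠴⣿⠒⠂
⠀⣿⠒⣿⠂⠒⠒
⠀⠒⣿⠒⠒⠴⠂
⠀⠒⠒⣾⠒⠿⠒
⠀⠿⠒⠒⠴⠿⠒
⠿⠿⠿⠿⠿⠿⠿
⠿⠿⠿⠿⠿⠿⠿

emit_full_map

⠀⠒⠂⠒⠂⣿⠒⠂
⠀⠿⠴⣿⠒⠂⠒⠒
⣿⠒⣿⠂⠒⠒⠿⠴
⠒⣿⠒⠒⠴⠂⠒⠴
⠒⠒⣾⠒⠿⠒⠂⠒
⠿⠒⠒⠴⠿⠒⠴⠒

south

⠀⣿⠒⣿⠂⠒⠒
⠀⠒⣿⠒⠒⠴⠂
⠀⠒⠒⠒⠒⠿⠒
⠀⠿⠒⣾⠴⠿⠒
⠿⠿⠿⠿⠿⠿⠿
⠿⠿⠿⠿⠿⠿⠿
⠿⠿⠿⠿⠿⠿⠿

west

⠀⠀⣿⠒⣿⠂⠒
⠀⠴⠒⣿⠒⠒⠴
⠀⣿⠒⠒⠒⠒⠿
⠀⣿⠿⣾⠒⠴⠿
⠿⠿⠿⠿⠿⠿⠿
⠿⠿⠿⠿⠿⠿⠿
⠿⠿⠿⠿⠿⠿⠿

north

⠀⠀⠀⠿⠴⣿⠒
⠀⠿⣿⠒⣿⠂⠒
⠀⠴⠒⣿⠒⠒⠴
⠀⣿⠒⣾⠒⠒⠿
⠀⣿⠿⠒⠒⠴⠿
⠿⠿⠿⠿⠿⠿⠿
⠿⠿⠿⠿⠿⠿⠿

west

⠀⠀⠀⠀⠿⠴⣿
⠀⠂⠿⣿⠒⣿⠂
⠀⠒⠴⠒⣿⠒⠒
⠀⠒⣿⣾⠒⠒⠒
⠀⠴⣿⠿⠒⠒⠴
⠿⠿⠿⠿⠿⠿⠿
⠿⠿⠿⠿⠿⠿⠿

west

⠀⠀⠀⠀⠀⠿⠴
⠀⠴⠂⠿⣿⠒⣿
⠀⠂⠒⠴⠒⣿⠒
⠀⠂⠒⣾⠒⠒⠒
⠀⠂⠴⣿⠿⠒⠒
⠿⠿⠿⠿⠿⠿⠿
⠿⠿⠿⠿⠿⠿⠿

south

⠀⠴⠂⠿⣿⠒⣿
⠀⠂⠒⠴⠒⣿⠒
⠀⠂⠒⣿⠒⠒⠒
⠀⠂⠴⣾⠿⠒⠒
⠿⠿⠿⠿⠿⠿⠿
⠿⠿⠿⠿⠿⠿⠿
⠿⠿⠿⠿⠿⠿⠿

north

⠀⠀⠀⠀⠀⠿⠴
⠀⠴⠂⠿⣿⠒⣿
⠀⠂⠒⠴⠒⣿⠒
⠀⠂⠒⣾⠒⠒⠒
⠀⠂⠴⣿⠿⠒⠒
⠿⠿⠿⠿⠿⠿⠿
⠿⠿⠿⠿⠿⠿⠿

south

⠀⠴⠂⠿⣿⠒⣿
⠀⠂⠒⠴⠒⣿⠒
⠀⠂⠒⣿⠒⠒⠒
⠀⠂⠴⣾⠿⠒⠒
⠿⠿⠿⠿⠿⠿⠿
⠿⠿⠿⠿⠿⠿⠿
⠿⠿⠿⠿⠿⠿⠿


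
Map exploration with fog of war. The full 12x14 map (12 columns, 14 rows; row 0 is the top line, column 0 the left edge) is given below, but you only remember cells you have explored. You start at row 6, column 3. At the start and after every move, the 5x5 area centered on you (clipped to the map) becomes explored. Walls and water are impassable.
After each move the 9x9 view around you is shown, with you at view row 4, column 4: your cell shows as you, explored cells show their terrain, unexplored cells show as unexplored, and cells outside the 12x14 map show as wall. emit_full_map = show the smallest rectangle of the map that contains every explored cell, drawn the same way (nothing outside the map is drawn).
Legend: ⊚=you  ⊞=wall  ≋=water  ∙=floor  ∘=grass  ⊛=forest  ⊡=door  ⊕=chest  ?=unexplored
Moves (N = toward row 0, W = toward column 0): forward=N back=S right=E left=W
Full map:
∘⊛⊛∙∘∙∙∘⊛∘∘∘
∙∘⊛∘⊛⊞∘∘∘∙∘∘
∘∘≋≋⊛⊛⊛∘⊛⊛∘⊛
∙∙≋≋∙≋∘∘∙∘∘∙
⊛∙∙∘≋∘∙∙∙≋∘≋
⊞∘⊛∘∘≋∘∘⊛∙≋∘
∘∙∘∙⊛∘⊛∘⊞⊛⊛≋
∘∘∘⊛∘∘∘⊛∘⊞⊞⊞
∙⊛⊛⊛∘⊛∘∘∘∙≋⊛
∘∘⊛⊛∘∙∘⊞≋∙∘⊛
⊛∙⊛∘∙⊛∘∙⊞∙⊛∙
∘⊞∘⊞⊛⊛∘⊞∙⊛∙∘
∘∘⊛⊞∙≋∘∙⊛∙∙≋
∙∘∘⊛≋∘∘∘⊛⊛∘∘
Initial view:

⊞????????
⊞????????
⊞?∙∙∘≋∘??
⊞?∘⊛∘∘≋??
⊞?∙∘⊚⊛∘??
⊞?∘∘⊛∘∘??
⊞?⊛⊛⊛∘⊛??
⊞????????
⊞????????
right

?????????
?????????
?∙∙∘≋∘∙??
?∘⊛∘∘≋∘??
?∙∘∙⊚∘⊛??
?∘∘⊛∘∘∘??
?⊛⊛⊛∘⊛∘??
?????????
?????????

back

?????????
?∙∙∘≋∘∙??
?∘⊛∘∘≋∘??
?∙∘∙⊛∘⊛??
?∘∘⊛⊚∘∘??
?⊛⊛⊛∘⊛∘??
??⊛⊛∘∙∘??
?????????
?????????

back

?∙∙∘≋∘∙??
?∘⊛∘∘≋∘??
?∙∘∙⊛∘⊛??
?∘∘⊛∘∘∘??
?⊛⊛⊛⊚⊛∘??
??⊛⊛∘∙∘??
??⊛∘∙⊛∘??
?????????
?????????

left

⊞?∙∙∘≋∘∙?
⊞?∘⊛∘∘≋∘?
⊞?∙∘∙⊛∘⊛?
⊞?∘∘⊛∘∘∘?
⊞?⊛⊛⊚∘⊛∘?
⊞?∘⊛⊛∘∙∘?
⊞?∙⊛∘∙⊛∘?
⊞????????
⊞????????

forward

⊞????????
⊞?∙∙∘≋∘∙?
⊞?∘⊛∘∘≋∘?
⊞?∙∘∙⊛∘⊛?
⊞?∘∘⊚∘∘∘?
⊞?⊛⊛⊛∘⊛∘?
⊞?∘⊛⊛∘∙∘?
⊞?∙⊛∘∙⊛∘?
⊞????????

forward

⊞????????
⊞????????
⊞?∙∙∘≋∘∙?
⊞?∘⊛∘∘≋∘?
⊞?∙∘⊚⊛∘⊛?
⊞?∘∘⊛∘∘∘?
⊞?⊛⊛⊛∘⊛∘?
⊞?∘⊛⊛∘∙∘?
⊞?∙⊛∘∙⊛∘?

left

⊞⊞???????
⊞⊞???????
⊞⊞⊛∙∙∘≋∘∙
⊞⊞⊞∘⊛∘∘≋∘
⊞⊞∘∙⊚∙⊛∘⊛
⊞⊞∘∘∘⊛∘∘∘
⊞⊞∙⊛⊛⊛∘⊛∘
⊞⊞?∘⊛⊛∘∙∘
⊞⊞?∙⊛∘∙⊛∘

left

⊞⊞⊞??????
⊞⊞⊞??????
⊞⊞⊞⊛∙∙∘≋∘
⊞⊞⊞⊞∘⊛∘∘≋
⊞⊞⊞∘⊚∘∙⊛∘
⊞⊞⊞∘∘∘⊛∘∘
⊞⊞⊞∙⊛⊛⊛∘⊛
⊞⊞⊞?∘⊛⊛∘∙
⊞⊞⊞?∙⊛∘∙⊛

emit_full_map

⊛∙∙∘≋∘∙
⊞∘⊛∘∘≋∘
∘⊚∘∙⊛∘⊛
∘∘∘⊛∘∘∘
∙⊛⊛⊛∘⊛∘
?∘⊛⊛∘∙∘
?∙⊛∘∙⊛∘

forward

⊞⊞⊞??????
⊞⊞⊞??????
⊞⊞⊞∙∙≋≋??
⊞⊞⊞⊛∙∙∘≋∘
⊞⊞⊞⊞⊚⊛∘∘≋
⊞⊞⊞∘∙∘∙⊛∘
⊞⊞⊞∘∘∘⊛∘∘
⊞⊞⊞∙⊛⊛⊛∘⊛
⊞⊞⊞?∘⊛⊛∘∙

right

⊞⊞???????
⊞⊞???????
⊞⊞∙∙≋≋∙??
⊞⊞⊛∙∙∘≋∘∙
⊞⊞⊞∘⊚∘∘≋∘
⊞⊞∘∙∘∙⊛∘⊛
⊞⊞∘∘∘⊛∘∘∘
⊞⊞∙⊛⊛⊛∘⊛∘
⊞⊞?∘⊛⊛∘∙∘

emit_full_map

∙∙≋≋∙??
⊛∙∙∘≋∘∙
⊞∘⊚∘∘≋∘
∘∙∘∙⊛∘⊛
∘∘∘⊛∘∘∘
∙⊛⊛⊛∘⊛∘
?∘⊛⊛∘∙∘
?∙⊛∘∙⊛∘


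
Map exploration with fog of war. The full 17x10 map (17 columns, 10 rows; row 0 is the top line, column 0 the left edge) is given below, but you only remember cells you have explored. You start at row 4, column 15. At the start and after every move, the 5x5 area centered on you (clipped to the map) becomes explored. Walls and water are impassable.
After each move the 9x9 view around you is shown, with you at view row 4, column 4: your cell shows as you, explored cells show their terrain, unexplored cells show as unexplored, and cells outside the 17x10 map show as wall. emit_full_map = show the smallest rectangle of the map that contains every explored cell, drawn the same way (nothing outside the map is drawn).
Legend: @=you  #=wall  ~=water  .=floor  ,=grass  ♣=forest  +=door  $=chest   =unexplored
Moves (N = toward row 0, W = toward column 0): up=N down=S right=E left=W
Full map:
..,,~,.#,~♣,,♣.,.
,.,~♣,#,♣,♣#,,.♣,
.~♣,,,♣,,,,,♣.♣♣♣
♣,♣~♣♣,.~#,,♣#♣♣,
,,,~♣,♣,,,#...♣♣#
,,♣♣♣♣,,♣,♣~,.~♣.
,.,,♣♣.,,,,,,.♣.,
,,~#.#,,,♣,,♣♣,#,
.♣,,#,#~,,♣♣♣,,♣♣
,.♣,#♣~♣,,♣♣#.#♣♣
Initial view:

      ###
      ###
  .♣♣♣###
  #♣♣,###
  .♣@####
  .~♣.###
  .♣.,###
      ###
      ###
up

#########
      ###
  ,.♣,###
  .♣♣♣###
  #♣@,###
  .♣♣####
  .~♣.###
  .♣.,###
      ###

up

#########
#########
  ♣.,.###
  ,.♣,###
  .♣@♣###
  #♣♣,###
  .♣♣####
  .~♣.###
  .♣.,###

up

#########
#########
#########
  ♣.,.###
  ,.@,###
  .♣♣♣###
  #♣♣,###
  .♣♣####
  .~♣.###

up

#########
#########
#########
#########
  ♣.@.###
  ,.♣,###
  .♣♣♣###
  #♣♣,###
  .♣♣####

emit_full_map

♣.@.
,.♣,
.♣♣♣
#♣♣,
.♣♣#
.~♣.
.♣.,

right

#########
#########
#########
#########
 ♣.,@####
 ,.♣,####
 .♣♣♣####
 #♣♣,####
 .♣♣#####

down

#########
#########
#########
 ♣.,.####
 ,.♣@####
 .♣♣♣####
 #♣♣,####
 .♣♣#####
 .~♣.####

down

#########
#########
 ♣.,.####
 ,.♣,####
 .♣♣@####
 #♣♣,####
 .♣♣#####
 .~♣.####
 .♣.,####

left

#########
#########
  ♣.,.###
  ,.♣,###
  .♣@♣###
  #♣♣,###
  .♣♣####
  .~♣.###
  .♣.,###

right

#########
#########
 ♣.,.####
 ,.♣,####
 .♣♣@####
 #♣♣,####
 .♣♣#####
 .~♣.####
 .♣.,####

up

#########
#########
#########
 ♣.,.####
 ,.♣@####
 .♣♣♣####
 #♣♣,####
 .♣♣#####
 .~♣.####

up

#########
#########
#########
#########
 ♣.,@####
 ,.♣,####
 .♣♣♣####
 #♣♣,####
 .♣♣#####

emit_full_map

♣.,@
,.♣,
.♣♣♣
#♣♣,
.♣♣#
.~♣.
.♣.,
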